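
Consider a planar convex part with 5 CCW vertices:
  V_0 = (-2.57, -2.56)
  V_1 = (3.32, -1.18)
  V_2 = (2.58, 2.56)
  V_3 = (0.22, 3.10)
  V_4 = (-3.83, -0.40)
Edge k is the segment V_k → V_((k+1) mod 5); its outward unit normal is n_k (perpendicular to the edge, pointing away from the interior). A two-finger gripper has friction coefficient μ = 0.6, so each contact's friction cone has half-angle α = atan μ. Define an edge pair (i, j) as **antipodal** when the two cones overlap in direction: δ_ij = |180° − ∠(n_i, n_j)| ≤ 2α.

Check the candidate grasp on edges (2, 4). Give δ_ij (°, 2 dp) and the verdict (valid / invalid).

α = atan 0.6 = 30.96°;  2α = 61.93°
edge 2: e_2 = (-2.36, +0.54);  n_2 = (+0.2230, +0.9748)
edge 4: e_4 = (+1.26, -2.16);  n_4 = (-0.8638, -0.5039)
∠(n_2, n_4) = 133.14°
δ = |180° − 133.14°| = 46.86°
46.86° ≤ 2α = 61.93°  →  valid

δ = 46.86°, valid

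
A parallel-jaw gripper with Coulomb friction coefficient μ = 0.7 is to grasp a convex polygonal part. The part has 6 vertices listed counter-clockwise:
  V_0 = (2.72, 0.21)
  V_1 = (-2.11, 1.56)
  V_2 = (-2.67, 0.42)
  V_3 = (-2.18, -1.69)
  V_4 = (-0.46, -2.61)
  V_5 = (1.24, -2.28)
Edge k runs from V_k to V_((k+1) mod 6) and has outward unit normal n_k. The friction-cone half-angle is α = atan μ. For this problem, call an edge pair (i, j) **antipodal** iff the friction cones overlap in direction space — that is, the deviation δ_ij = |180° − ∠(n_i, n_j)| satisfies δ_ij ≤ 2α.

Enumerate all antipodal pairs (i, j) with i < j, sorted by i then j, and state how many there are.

α = atan 0.7 = 34.99°;  2α = 69.98°
n_0 = (+0.2692, +0.9631)
n_1 = (-0.8976, +0.4409)
n_2 = (-0.9741, -0.2262)
n_3 = (-0.4717, -0.8818)
n_4 = (+0.1906, -0.9817)
n_5 = (+0.8596, -0.5109)
  (0,1): δ = 100.55°  ·
  (0,2): δ = 61.31°  ✓
  (0,3): δ = 12.53°  ✓
  (0,4): δ = 26.60°  ✓
  (0,5): δ = 74.89°  ·
  (1,2): δ = 140.76°  ·
  (1,3): δ = 91.98°  ·
  (1,4): δ = 52.85°  ✓
  (1,5): δ = 4.56°  ✓
  (2,3): δ = 131.22°  ·
  (2,4): δ = 92.09°  ·
  (2,5): δ = 43.80°  ✓
  (3,4): δ = 140.87°  ·
  (3,5): δ = 92.58°  ·
  (4,5): δ = 131.71°  ·
antipodal pairs: 6

count = 6; pairs: (0,2), (0,3), (0,4), (1,4), (1,5), (2,5)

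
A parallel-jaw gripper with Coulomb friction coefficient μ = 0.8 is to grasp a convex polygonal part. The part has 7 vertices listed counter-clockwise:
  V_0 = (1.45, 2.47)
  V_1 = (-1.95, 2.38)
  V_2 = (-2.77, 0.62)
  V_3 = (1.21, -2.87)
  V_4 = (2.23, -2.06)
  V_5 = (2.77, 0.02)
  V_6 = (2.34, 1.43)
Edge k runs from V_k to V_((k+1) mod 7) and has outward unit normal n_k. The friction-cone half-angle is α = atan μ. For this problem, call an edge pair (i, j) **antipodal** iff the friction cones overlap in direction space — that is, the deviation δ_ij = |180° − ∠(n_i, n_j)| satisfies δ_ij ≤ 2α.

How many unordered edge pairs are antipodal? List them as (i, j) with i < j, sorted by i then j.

count = 10; pairs: (0,2), (0,3), (0,4), (1,3), (1,4), (1,5), (1,6), (2,4), (2,5), (2,6)

α = atan 0.8 = 38.66°;  2α = 77.32°
n_0 = (-0.0265, +0.9996)
n_1 = (-0.9064, +0.4223)
n_2 = (-0.6593, -0.7519)
n_3 = (+0.6219, -0.7831)
n_4 = (+0.9679, -0.2513)
n_5 = (+0.9565, +0.2917)
n_6 = (+0.7598, +0.6502)
  (0,1): δ = 116.50°  ·
  (0,2): δ = 42.76°  ✓
  (0,3): δ = 36.94°  ✓
  (0,4): δ = 73.93°  ✓
  (0,5): δ = 105.44°  ·
  (0,6): δ = 129.04°  ·
  (1,2): δ = 106.27°  ·
  (1,3): δ = 26.57°  ✓
  (1,4): δ = 10.43°  ✓
  (1,5): δ = 41.94°  ✓
  (1,6): δ = 65.54°  ✓
  (2,3): δ = 100.30°  ·
  (2,4): δ = 63.31°  ✓
  (2,5): δ = 31.79°  ✓
  (2,6): δ = 8.20°  ✓
  (3,4): δ = 143.01°  ·
  (3,5): δ = 111.49°  ·
  (3,6): δ = 87.90°  ·
  (4,5): δ = 148.49°  ·
  (4,6): δ = 124.89°  ·
  (5,6): δ = 156.40°  ·
antipodal pairs: 10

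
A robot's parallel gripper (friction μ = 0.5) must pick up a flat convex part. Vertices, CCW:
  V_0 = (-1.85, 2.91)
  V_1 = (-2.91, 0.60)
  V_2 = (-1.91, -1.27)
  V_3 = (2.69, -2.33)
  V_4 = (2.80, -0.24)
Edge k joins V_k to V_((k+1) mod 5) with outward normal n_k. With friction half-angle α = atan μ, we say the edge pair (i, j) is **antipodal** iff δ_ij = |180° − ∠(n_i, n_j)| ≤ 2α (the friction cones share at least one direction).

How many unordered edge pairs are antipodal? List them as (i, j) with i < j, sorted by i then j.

α = atan 0.5 = 26.57°;  2α = 53.13°
n_0 = (-0.9089, +0.4171)
n_1 = (-0.8818, -0.4716)
n_2 = (-0.2246, -0.9745)
n_3 = (+0.9986, -0.0526)
n_4 = (+0.5608, +0.8279)
  (0,1): δ = 127.21°  ·
  (0,2): δ = 78.33°  ·
  (0,3): δ = 21.64°  ✓
  (0,4): δ = 80.53°  ·
  (1,2): δ = 131.11°  ·
  (1,3): δ = 31.15°  ✓
  (1,4): δ = 27.75°  ✓
  (2,3): δ = 80.04°  ·
  (2,4): δ = 21.14°  ✓
  (3,4): δ = 121.10°  ·
antipodal pairs: 4

count = 4; pairs: (0,3), (1,3), (1,4), (2,4)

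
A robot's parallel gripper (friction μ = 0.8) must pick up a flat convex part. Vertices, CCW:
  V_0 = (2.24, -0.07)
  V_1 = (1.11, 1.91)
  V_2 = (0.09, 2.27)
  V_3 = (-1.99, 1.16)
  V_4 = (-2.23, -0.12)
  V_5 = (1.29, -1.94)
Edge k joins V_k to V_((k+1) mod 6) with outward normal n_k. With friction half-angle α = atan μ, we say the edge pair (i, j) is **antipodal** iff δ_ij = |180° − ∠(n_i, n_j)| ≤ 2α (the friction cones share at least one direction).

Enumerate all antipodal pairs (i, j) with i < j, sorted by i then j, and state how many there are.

count = 6; pairs: (0,3), (0,4), (1,4), (2,4), (2,5), (3,5)

α = atan 0.8 = 38.66°;  2α = 77.32°
n_0 = (+0.8685, +0.4957)
n_1 = (+0.3328, +0.9430)
n_2 = (-0.4708, +0.8822)
n_3 = (-0.9829, +0.1843)
n_4 = (-0.4593, -0.8883)
n_5 = (+0.8915, -0.4529)
  (0,1): δ = 139.15°  ·
  (0,2): δ = 91.63°  ·
  (0,3): δ = 40.33°  ✓
  (0,4): δ = 32.95°  ✓
  (0,5): δ = 123.35°  ·
  (1,2): δ = 132.47°  ·
  (1,3): δ = 81.18°  ·
  (1,4): δ = 7.90°  ✓
  (1,5): δ = 82.51°  ·
  (2,3): δ = 128.71°  ·
  (2,4): δ = 55.43°  ✓
  (2,5): δ = 34.98°  ✓
  (3,4): δ = 106.72°  ·
  (3,5): δ = 16.31°  ✓
  (4,5): δ = 89.59°  ·
antipodal pairs: 6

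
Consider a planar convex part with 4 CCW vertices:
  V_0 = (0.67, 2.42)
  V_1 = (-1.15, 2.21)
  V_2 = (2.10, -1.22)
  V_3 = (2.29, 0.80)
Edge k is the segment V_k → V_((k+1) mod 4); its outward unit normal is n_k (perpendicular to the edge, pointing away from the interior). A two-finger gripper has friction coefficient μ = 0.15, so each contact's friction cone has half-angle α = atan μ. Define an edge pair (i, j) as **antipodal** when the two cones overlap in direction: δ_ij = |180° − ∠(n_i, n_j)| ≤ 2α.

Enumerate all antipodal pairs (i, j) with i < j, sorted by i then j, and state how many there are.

count = 1; pairs: (1,3)

α = atan 0.15 = 8.53°;  2α = 17.06°
n_0 = (-0.1146, +0.9934)
n_1 = (-0.7259, -0.6878)
n_2 = (+0.9956, -0.0936)
n_3 = (+0.7071, +0.7071)
  (0,1): δ = 53.13°  ·
  (0,2): δ = 78.04°  ·
  (0,3): δ = 128.42°  ·
  (1,2): δ = 48.83°  ·
  (1,3): δ = 1.54°  ✓
  (2,3): δ = 129.63°  ·
antipodal pairs: 1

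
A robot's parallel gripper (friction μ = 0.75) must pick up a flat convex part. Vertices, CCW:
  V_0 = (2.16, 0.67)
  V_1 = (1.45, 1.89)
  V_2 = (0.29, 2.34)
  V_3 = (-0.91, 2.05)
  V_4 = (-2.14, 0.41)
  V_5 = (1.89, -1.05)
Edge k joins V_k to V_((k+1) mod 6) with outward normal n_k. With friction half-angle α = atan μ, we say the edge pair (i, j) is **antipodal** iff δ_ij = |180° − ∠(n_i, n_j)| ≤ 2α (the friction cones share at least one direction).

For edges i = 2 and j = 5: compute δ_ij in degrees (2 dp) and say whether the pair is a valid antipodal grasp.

δ = 67.49°, valid

α = atan 0.75 = 36.87°;  2α = 73.74°
edge 2: e_2 = (-1.20, -0.29);  n_2 = (-0.2349, +0.9720)
edge 5: e_5 = (+0.27, +1.72);  n_5 = (+0.9879, -0.1551)
∠(n_2, n_5) = 112.51°
δ = |180° − 112.51°| = 67.49°
67.49° ≤ 2α = 73.74°  →  valid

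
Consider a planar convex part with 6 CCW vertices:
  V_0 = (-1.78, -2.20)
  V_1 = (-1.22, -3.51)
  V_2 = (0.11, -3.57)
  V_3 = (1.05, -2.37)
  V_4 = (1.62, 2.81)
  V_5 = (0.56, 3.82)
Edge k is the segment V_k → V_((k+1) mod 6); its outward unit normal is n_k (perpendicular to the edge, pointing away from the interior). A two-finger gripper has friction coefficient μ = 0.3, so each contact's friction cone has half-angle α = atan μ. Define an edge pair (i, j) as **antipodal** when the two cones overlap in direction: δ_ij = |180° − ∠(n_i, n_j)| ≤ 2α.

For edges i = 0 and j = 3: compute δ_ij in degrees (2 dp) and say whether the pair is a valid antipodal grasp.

α = atan 0.3 = 16.70°;  2α = 33.40°
edge 0: e_0 = (+0.56, -1.31);  n_0 = (-0.9195, -0.3931)
edge 3: e_3 = (+0.57, +5.18);  n_3 = (+0.9940, -0.1094)
∠(n_0, n_3) = 150.57°
δ = |180° − 150.57°| = 29.43°
29.43° ≤ 2α = 33.40°  →  valid

δ = 29.43°, valid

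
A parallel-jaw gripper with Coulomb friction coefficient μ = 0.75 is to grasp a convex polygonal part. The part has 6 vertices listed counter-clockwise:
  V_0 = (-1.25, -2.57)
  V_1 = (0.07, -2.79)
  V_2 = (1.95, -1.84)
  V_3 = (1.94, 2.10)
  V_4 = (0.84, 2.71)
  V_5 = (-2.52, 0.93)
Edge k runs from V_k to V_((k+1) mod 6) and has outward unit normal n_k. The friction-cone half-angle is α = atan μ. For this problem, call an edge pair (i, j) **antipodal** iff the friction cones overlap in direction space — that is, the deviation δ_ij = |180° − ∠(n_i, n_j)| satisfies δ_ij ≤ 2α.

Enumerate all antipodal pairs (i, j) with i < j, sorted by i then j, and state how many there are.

α = atan 0.75 = 36.87°;  2α = 73.74°
n_0 = (-0.1644, -0.9864)
n_1 = (+0.4510, -0.8925)
n_2 = (+1.0000, +0.0025)
n_3 = (+0.4850, +0.8745)
n_4 = (-0.4681, +0.8837)
n_5 = (-0.9400, -0.3411)
  (0,1): δ = 143.73°  ·
  (0,2): δ = 80.39°  ·
  (0,3): δ = 19.55°  ✓
  (0,4): δ = 37.38°  ✓
  (0,5): δ = 119.41°  ·
  (1,2): δ = 116.66°  ·
  (1,3): δ = 55.82°  ✓
  (1,4): δ = 1.10°  ✓
  (1,5): δ = 83.14°  ·
  (2,3): δ = 119.16°  ·
  (2,4): δ = 62.23°  ✓
  (2,5): δ = 19.80°  ✓
  (3,4): δ = 123.08°  ·
  (3,5): δ = 41.05°  ✓
  (4,5): δ = 97.97°  ·
antipodal pairs: 7

count = 7; pairs: (0,3), (0,4), (1,3), (1,4), (2,4), (2,5), (3,5)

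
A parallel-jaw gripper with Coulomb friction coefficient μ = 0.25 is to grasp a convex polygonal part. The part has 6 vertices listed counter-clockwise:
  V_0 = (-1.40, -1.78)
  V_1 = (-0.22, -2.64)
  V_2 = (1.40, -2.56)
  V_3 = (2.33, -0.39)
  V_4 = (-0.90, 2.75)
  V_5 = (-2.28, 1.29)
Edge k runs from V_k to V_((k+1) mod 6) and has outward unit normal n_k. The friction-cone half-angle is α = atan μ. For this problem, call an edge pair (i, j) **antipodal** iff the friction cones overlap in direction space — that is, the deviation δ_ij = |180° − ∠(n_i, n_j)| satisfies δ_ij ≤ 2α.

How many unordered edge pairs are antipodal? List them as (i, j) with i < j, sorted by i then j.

α = atan 0.25 = 14.04°;  2α = 28.07°
n_0 = (-0.5890, -0.8081)
n_1 = (+0.0493, -0.9988)
n_2 = (+0.9191, -0.3939)
n_3 = (+0.6970, +0.7170)
n_4 = (-0.7267, +0.6869)
n_5 = (-0.9613, -0.2755)
  (0,1): δ = 141.09°  ·
  (0,2): δ = 77.11°  ·
  (0,3): δ = 8.11°  ✓
  (0,4): δ = 82.70°  ·
  (0,5): δ = 142.08°  ·
  (1,2): δ = 116.03°  ·
  (1,3): δ = 47.02°  ·
  (1,4): δ = 43.79°  ·
  (1,5): δ = 103.17°  ·
  (2,3): δ = 110.99°  ·
  (2,4): δ = 20.19°  ✓
  (2,5): δ = 39.19°  ·
  (3,4): δ = 89.20°  ·
  (3,5): δ = 29.81°  ·
  (4,5): δ = 120.62°  ·
antipodal pairs: 2

count = 2; pairs: (0,3), (2,4)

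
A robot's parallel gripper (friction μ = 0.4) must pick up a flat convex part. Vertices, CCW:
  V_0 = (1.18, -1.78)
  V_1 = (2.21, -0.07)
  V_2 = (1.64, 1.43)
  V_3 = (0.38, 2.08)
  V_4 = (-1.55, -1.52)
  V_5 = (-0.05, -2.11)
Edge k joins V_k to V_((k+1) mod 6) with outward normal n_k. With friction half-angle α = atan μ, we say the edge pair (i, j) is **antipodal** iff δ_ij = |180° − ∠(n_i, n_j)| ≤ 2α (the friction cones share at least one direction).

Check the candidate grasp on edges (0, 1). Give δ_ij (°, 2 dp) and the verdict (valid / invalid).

α = atan 0.4 = 21.80°;  2α = 43.60°
edge 0: e_0 = (+1.03, +1.71);  n_0 = (+0.8566, -0.5160)
edge 1: e_1 = (-0.57, +1.50);  n_1 = (+0.9348, +0.3552)
∠(n_0, n_1) = 51.87°
δ = |180° − 51.87°| = 128.13°
128.13° > 2α = 43.60°  →  invalid

δ = 128.13°, invalid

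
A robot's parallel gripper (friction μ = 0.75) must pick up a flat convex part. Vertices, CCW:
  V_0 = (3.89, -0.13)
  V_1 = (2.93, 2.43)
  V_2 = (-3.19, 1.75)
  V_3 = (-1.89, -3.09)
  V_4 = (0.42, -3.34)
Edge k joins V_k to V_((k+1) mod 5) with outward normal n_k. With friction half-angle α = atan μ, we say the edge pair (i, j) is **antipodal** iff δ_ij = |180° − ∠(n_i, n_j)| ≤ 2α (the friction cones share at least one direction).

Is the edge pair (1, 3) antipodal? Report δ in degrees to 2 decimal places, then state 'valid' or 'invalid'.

α = atan 0.75 = 36.87°;  2α = 73.74°
edge 1: e_1 = (-6.12, -0.68);  n_1 = (-0.1104, +0.9939)
edge 3: e_3 = (+2.31, -0.25);  n_3 = (-0.1076, -0.9942)
∠(n_1, n_3) = 167.48°
δ = |180° − 167.48°| = 12.52°
12.52° ≤ 2α = 73.74°  →  valid

δ = 12.52°, valid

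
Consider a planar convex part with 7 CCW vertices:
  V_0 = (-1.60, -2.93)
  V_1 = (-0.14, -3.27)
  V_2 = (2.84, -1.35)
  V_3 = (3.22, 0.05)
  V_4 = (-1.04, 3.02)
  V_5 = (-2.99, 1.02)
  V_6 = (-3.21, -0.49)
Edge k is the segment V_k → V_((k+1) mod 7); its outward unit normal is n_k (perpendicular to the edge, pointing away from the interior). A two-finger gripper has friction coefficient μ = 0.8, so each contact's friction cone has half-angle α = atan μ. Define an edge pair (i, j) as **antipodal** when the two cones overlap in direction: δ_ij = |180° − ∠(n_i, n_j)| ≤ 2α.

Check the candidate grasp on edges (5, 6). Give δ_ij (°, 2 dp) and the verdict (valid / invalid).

δ = 138.29°, invalid

α = atan 0.8 = 38.66°;  2α = 77.32°
edge 5: e_5 = (-0.22, -1.51);  n_5 = (-0.9896, +0.1442)
edge 6: e_6 = (+1.61, -2.44);  n_6 = (-0.8347, -0.5507)
∠(n_5, n_6) = 41.71°
δ = |180° − 41.71°| = 138.29°
138.29° > 2α = 77.32°  →  invalid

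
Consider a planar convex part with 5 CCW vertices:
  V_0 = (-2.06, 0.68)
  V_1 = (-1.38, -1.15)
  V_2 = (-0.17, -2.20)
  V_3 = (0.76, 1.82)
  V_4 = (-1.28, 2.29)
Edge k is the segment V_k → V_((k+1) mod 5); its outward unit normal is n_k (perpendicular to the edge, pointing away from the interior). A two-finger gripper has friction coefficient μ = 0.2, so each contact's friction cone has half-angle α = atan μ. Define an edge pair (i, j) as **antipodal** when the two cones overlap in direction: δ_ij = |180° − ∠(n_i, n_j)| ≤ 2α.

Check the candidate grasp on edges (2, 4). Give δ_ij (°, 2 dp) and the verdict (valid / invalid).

δ = 12.82°, valid

α = atan 0.2 = 11.31°;  2α = 22.62°
edge 2: e_2 = (+0.93, +4.02);  n_2 = (+0.9743, -0.2254)
edge 4: e_4 = (-0.78, -1.61);  n_4 = (-0.8999, +0.4360)
∠(n_2, n_4) = 167.18°
δ = |180° − 167.18°| = 12.82°
12.82° ≤ 2α = 22.62°  →  valid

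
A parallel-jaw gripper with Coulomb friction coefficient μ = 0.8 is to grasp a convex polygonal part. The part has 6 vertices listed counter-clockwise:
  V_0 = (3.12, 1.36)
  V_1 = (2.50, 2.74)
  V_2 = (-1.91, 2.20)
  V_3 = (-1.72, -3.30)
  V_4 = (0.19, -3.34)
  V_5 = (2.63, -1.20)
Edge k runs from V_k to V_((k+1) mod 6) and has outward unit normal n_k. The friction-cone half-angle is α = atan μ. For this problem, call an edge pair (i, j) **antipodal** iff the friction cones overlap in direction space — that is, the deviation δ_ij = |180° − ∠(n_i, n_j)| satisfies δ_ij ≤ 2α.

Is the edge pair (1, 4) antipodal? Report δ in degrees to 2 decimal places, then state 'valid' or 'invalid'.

δ = 34.27°, valid

α = atan 0.8 = 38.66°;  2α = 77.32°
edge 1: e_1 = (-4.41, -0.54);  n_1 = (-0.1215, +0.9926)
edge 4: e_4 = (+2.44, +2.14);  n_4 = (+0.6594, -0.7518)
∠(n_1, n_4) = 145.73°
δ = |180° − 145.73°| = 34.27°
34.27° ≤ 2α = 77.32°  →  valid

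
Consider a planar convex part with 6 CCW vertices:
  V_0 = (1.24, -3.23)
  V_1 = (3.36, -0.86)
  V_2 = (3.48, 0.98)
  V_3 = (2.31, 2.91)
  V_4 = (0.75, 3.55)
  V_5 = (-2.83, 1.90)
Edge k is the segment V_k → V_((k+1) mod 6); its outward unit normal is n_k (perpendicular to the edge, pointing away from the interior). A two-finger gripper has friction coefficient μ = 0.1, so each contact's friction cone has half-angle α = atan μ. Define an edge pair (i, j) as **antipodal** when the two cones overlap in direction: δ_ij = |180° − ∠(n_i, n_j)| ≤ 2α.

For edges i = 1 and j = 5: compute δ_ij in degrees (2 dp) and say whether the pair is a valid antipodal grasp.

δ = 42.16°, invalid

α = atan 0.1 = 5.71°;  2α = 11.42°
edge 1: e_1 = (+0.12, +1.84);  n_1 = (+0.9979, -0.0651)
edge 5: e_5 = (+4.07, -5.13);  n_5 = (-0.7834, -0.6215)
∠(n_1, n_5) = 137.84°
δ = |180° − 137.84°| = 42.16°
42.16° > 2α = 11.42°  →  invalid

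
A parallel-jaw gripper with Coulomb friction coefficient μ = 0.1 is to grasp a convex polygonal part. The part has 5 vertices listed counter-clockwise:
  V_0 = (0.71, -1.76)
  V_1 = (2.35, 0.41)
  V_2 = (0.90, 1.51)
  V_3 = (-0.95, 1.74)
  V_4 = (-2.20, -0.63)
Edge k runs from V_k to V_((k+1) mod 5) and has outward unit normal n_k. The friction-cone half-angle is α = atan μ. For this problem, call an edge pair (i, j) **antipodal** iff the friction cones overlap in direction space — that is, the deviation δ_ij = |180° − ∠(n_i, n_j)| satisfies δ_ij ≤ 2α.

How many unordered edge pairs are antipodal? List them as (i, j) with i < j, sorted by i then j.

α = atan 0.1 = 5.71°;  2α = 11.42°
n_0 = (+0.7978, -0.6029)
n_1 = (+0.6044, +0.7967)
n_2 = (+0.1234, +0.9924)
n_3 = (-0.8845, +0.4665)
n_4 = (-0.3620, -0.9322)
  (0,1): δ = 90.10°  ·
  (0,2): δ = 60.01°  ·
  (0,3): δ = 9.27°  ✓
  (0,4): δ = 105.86°  ·
  (1,2): δ = 149.90°  ·
  (1,3): δ = 80.62°  ·
  (1,4): δ = 15.96°  ·
  (2,3): δ = 110.72°  ·
  (2,4): δ = 14.14°  ·
  (3,4): δ = 83.41°  ·
antipodal pairs: 1

count = 1; pairs: (0,3)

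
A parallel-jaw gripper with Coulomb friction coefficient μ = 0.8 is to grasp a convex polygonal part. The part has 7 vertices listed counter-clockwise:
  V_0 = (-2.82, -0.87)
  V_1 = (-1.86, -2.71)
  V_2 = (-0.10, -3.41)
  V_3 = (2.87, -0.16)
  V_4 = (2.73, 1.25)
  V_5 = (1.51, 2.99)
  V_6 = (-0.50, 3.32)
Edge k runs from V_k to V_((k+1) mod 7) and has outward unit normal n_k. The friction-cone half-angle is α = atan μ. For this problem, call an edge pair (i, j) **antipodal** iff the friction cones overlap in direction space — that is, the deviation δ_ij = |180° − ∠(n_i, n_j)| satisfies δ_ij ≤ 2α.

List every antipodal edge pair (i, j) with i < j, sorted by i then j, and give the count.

α = atan 0.8 = 38.66°;  2α = 77.32°
n_0 = (-0.8866, -0.4626)
n_1 = (-0.3696, -0.9292)
n_2 = (+0.7382, -0.6746)
n_3 = (+0.9951, +0.0988)
n_4 = (+0.8188, +0.5741)
n_5 = (+0.1620, +0.9868)
n_6 = (-0.8748, +0.4844)
  (0,1): δ = 139.24°  ·
  (0,2): δ = 69.98°  ✓
  (0,3): δ = 21.88°  ✓
  (0,4): δ = 7.48°  ✓
  (0,5): δ = 53.12°  ✓
  (0,6): δ = 123.47°  ·
  (1,2): δ = 110.73°  ·
  (1,3): δ = 62.64°  ✓
  (1,4): δ = 33.27°  ✓
  (1,5): δ = 12.37°  ✓
  (1,6): δ = 82.72°  ·
  (2,3): δ = 131.91°  ·
  (2,4): δ = 102.54°  ·
  (2,5): δ = 56.90°  ✓
  (2,6): δ = 13.45°  ✓
  (3,4): δ = 150.63°  ·
  (3,5): δ = 104.99°  ·
  (3,6): δ = 34.64°  ✓
  (4,5): δ = 134.36°  ·
  (4,6): δ = 64.01°  ✓
  (5,6): δ = 109.65°  ·
antipodal pairs: 11

count = 11; pairs: (0,2), (0,3), (0,4), (0,5), (1,3), (1,4), (1,5), (2,5), (2,6), (3,6), (4,6)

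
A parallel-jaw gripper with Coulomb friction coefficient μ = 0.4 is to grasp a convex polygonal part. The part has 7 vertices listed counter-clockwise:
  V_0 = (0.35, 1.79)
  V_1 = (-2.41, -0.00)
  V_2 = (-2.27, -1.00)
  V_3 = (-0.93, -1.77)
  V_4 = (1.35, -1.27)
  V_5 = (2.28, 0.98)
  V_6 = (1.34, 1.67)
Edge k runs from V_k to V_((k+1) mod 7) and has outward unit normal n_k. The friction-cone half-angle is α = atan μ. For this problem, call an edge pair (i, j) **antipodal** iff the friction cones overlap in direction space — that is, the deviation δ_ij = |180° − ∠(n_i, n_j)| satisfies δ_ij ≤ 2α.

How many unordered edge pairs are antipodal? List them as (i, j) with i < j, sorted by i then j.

α = atan 0.4 = 21.80°;  2α = 43.60°
n_0 = (-0.5441, +0.8390)
n_1 = (-0.9903, -0.1386)
n_2 = (-0.4982, -0.8670)
n_3 = (+0.2142, -0.9768)
n_4 = (+0.9242, -0.3820)
n_5 = (+0.5917, +0.8061)
n_6 = (+0.1203, +0.9927)
  (0,1): δ = 115.00°  ·
  (0,2): δ = 62.85°  ·
  (0,3): δ = 20.60°  ✓
  (0,4): δ = 34.58°  ✓
  (0,5): δ = 110.75°  ·
  (0,6): δ = 140.12°  ·
  (1,2): δ = 127.85°  ·
  (1,3): δ = 85.60°  ·
  (1,4): δ = 30.43°  ✓
  (1,5): δ = 45.75°  ·
  (1,6): δ = 75.12°  ·
  (2,3): δ = 137.75°  ·
  (2,4): δ = 82.57°  ·
  (2,5): δ = 6.40°  ✓
  (2,6): δ = 22.97°  ✓
  (3,4): δ = 124.83°  ·
  (3,5): δ = 48.65°  ·
  (3,6): δ = 19.28°  ✓
  (4,5): δ = 103.82°  ·
  (4,6): δ = 74.45°  ·
  (5,6): δ = 150.63°  ·
antipodal pairs: 6

count = 6; pairs: (0,3), (0,4), (1,4), (2,5), (2,6), (3,6)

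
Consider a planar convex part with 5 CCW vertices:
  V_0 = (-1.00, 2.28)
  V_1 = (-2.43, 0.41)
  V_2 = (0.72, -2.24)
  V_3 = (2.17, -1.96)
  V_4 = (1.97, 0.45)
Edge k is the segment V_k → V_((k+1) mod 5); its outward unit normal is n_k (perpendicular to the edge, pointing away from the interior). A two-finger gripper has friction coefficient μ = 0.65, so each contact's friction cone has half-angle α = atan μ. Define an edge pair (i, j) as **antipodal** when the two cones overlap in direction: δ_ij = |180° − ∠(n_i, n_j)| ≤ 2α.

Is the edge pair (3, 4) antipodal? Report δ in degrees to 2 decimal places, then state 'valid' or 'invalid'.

α = atan 0.65 = 33.02°;  2α = 66.05°
edge 3: e_3 = (-0.20, +2.41);  n_3 = (+0.9966, +0.0827)
edge 4: e_4 = (-2.97, +1.83);  n_4 = (+0.5246, +0.8514)
∠(n_3, n_4) = 53.62°
δ = |180° − 53.62°| = 126.38°
126.38° > 2α = 66.05°  →  invalid

δ = 126.38°, invalid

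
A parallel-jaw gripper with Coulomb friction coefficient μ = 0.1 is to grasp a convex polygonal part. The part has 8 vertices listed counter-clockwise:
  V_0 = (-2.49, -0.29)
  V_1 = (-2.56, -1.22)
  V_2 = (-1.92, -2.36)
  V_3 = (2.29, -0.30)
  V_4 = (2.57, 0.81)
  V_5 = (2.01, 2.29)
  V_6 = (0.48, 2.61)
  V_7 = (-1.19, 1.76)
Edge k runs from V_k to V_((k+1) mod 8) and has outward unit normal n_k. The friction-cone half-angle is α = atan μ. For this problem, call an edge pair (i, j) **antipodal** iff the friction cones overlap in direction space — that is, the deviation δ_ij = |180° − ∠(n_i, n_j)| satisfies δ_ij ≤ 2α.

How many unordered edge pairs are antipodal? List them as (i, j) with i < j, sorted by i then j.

α = atan 0.1 = 5.71°;  2α = 11.42°
n_0 = (-0.9972, +0.0751)
n_1 = (-0.8720, -0.4895)
n_2 = (+0.4395, -0.8982)
n_3 = (+0.9696, -0.2446)
n_4 = (+0.9353, +0.3539)
n_5 = (+0.2047, +0.9788)
n_6 = (-0.4536, +0.8912)
n_7 = (-0.8445, +0.5355)
  (0,1): δ = 146.39°  ·
  (0,2): δ = 59.62°  ·
  (0,3): δ = 9.85°  ✓
  (0,4): δ = 25.03°  ·
  (0,5): δ = 82.49°  ·
  (0,6): δ = 121.28°  ·
  (0,7): δ = 151.92°  ·
  (1,2): δ = 93.24°  ·
  (1,3): δ = 43.47°  ·
  (1,4): δ = 8.58°  ✓
  (1,5): δ = 48.88°  ·
  (1,6): δ = 87.67°  ·
  (1,7): δ = 118.31°  ·
  (2,3): δ = 130.23°  ·
  (2,4): δ = 95.35°  ·
  (2,5): δ = 37.89°  ·
  (2,6): δ = 0.90°  ✓
  (2,7): δ = 31.55°  ·
  (3,4): δ = 145.12°  ·
  (3,5): δ = 87.66°  ·
  (3,6): δ = 48.87°  ·
  (3,7): δ = 18.22°  ·
  (4,5): δ = 122.54°  ·
  (4,6): δ = 83.75°  ·
  (4,7): δ = 53.11°  ·
  (5,6): δ = 141.21°  ·
  (5,7): δ = 110.57°  ·
  (6,7): δ = 149.36°  ·
antipodal pairs: 3

count = 3; pairs: (0,3), (1,4), (2,6)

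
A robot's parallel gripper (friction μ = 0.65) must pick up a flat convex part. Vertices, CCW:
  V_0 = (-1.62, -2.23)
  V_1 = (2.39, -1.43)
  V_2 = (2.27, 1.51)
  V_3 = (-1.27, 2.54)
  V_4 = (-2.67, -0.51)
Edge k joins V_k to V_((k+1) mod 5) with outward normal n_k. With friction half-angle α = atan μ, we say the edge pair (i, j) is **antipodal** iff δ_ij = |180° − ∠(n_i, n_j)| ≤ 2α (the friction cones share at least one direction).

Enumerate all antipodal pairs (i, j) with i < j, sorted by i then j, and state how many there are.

count = 5; pairs: (0,2), (0,3), (1,3), (1,4), (2,4)

α = atan 0.65 = 33.02°;  2α = 66.05°
n_0 = (+0.1956, -0.9807)
n_1 = (+0.9992, +0.0408)
n_2 = (+0.2794, +0.9602)
n_3 = (-0.9088, +0.4172)
n_4 = (-0.8535, -0.5210)
  (0,1): δ = 98.95°  ·
  (0,2): δ = 27.51°  ✓
  (0,3): δ = 54.06°  ✓
  (0,4): δ = 110.12°  ·
  (1,2): δ = 108.56°  ·
  (1,3): δ = 26.99°  ✓
  (1,4): δ = 29.07°  ✓
  (2,3): δ = 98.43°  ·
  (2,4): δ = 42.37°  ✓
  (3,4): δ = 123.94°  ·
antipodal pairs: 5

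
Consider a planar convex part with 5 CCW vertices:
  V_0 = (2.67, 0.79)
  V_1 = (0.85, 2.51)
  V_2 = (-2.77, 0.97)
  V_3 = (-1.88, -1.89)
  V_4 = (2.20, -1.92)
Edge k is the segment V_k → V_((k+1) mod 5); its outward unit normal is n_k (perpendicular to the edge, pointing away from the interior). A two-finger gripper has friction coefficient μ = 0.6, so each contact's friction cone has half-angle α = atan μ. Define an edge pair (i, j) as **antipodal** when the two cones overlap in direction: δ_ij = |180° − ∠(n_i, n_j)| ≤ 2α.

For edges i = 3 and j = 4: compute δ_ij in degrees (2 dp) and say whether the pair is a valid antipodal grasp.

α = atan 0.6 = 30.96°;  2α = 61.93°
edge 3: e_3 = (+4.08, -0.03);  n_3 = (-0.0074, -1.0000)
edge 4: e_4 = (+0.47, +2.71);  n_4 = (+0.9853, -0.1709)
∠(n_3, n_4) = 80.58°
δ = |180° − 80.58°| = 99.42°
99.42° > 2α = 61.93°  →  invalid

δ = 99.42°, invalid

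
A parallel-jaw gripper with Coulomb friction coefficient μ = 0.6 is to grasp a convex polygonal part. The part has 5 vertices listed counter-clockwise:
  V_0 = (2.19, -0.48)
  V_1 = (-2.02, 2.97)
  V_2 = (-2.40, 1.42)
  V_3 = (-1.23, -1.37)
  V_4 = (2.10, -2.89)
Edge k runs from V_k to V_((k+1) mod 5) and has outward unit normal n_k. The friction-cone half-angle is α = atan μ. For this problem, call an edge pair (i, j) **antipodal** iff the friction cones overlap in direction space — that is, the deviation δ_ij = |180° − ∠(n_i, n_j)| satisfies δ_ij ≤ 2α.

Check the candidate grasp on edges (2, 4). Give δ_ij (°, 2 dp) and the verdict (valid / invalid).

α = atan 0.6 = 30.96°;  2α = 61.93°
edge 2: e_2 = (+1.17, -2.79);  n_2 = (-0.9222, -0.3867)
edge 4: e_4 = (+0.09, +2.41);  n_4 = (+0.9993, -0.0373)
∠(n_2, n_4) = 155.11°
δ = |180° − 155.11°| = 24.89°
24.89° ≤ 2α = 61.93°  →  valid

δ = 24.89°, valid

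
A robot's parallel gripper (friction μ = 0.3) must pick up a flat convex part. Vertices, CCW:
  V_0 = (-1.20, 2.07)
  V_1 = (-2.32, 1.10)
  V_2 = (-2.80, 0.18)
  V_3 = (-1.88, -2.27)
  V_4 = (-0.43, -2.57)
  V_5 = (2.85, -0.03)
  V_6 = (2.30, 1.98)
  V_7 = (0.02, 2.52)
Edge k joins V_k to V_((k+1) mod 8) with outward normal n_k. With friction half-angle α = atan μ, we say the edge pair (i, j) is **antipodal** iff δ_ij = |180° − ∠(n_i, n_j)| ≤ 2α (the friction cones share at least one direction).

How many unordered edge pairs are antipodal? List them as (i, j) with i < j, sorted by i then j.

count = 6; pairs: (0,4), (1,4), (2,5), (3,6), (3,7), (4,7)

α = atan 0.3 = 16.70°;  2α = 33.40°
n_0 = (-0.6547, +0.7559)
n_1 = (-0.8866, +0.4626)
n_2 = (-0.9362, -0.3515)
n_3 = (-0.2026, -0.9793)
n_4 = (+0.6123, -0.7906)
n_5 = (+0.9645, +0.2639)
n_6 = (+0.2305, +0.9731)
n_7 = (-0.3461, +0.9382)
  (0,1): δ = 158.45°  ·
  (0,2): δ = 110.31°  ·
  (0,3): δ = 52.58°  ·
  (0,4): δ = 3.14°  ✓
  (0,5): δ = 64.41°  ·
  (0,6): δ = 125.78°  ·
  (0,7): δ = 159.35°  ·
  (1,2): δ = 131.87°  ·
  (1,3): δ = 74.14°  ·
  (1,4): δ = 24.69°  ✓
  (1,5): δ = 42.86°  ·
  (1,6): δ = 104.23°  ·
  (1,7): δ = 137.80°  ·
  (2,3): δ = 122.27°  ·
  (2,4): δ = 72.83°  ·
  (2,5): δ = 5.28°  ✓
  (2,6): δ = 56.09°  ·
  (2,7): δ = 89.66°  ·
  (3,4): δ = 130.56°  ·
  (3,5): δ = 63.01°  ·
  (3,6): δ = 1.64°  ✓
  (3,7): δ = 31.94°  ✓
  (4,5): δ = 112.45°  ·
  (4,6): δ = 51.08°  ·
  (4,7): δ = 17.51°  ✓
  (5,6): δ = 118.63°  ·
  (5,7): δ = 85.06°  ·
  (6,7): δ = 146.43°  ·
antipodal pairs: 6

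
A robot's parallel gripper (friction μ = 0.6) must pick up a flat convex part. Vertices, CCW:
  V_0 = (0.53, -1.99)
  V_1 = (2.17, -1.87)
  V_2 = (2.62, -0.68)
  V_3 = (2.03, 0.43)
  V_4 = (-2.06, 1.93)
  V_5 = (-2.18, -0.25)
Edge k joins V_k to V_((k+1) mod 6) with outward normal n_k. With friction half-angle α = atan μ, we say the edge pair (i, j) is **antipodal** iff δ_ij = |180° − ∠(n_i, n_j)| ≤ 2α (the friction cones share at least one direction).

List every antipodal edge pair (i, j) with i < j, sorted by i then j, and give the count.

α = atan 0.6 = 30.96°;  2α = 61.93°
n_0 = (+0.0730, -0.9973)
n_1 = (+0.9354, -0.3537)
n_2 = (+0.8830, +0.4693)
n_3 = (+0.3443, +0.9389)
n_4 = (-0.9985, +0.0550)
n_5 = (-0.5403, -0.8415)
  (0,1): δ = 114.90°  ·
  (0,2): δ = 66.19°  ·
  (0,3): δ = 24.33°  ✓
  (0,4): δ = 82.66°  ·
  (0,5): δ = 143.11°  ·
  (1,2): δ = 131.29°  ·
  (1,3): δ = 89.43°  ·
  (1,4): δ = 17.56°  ✓
  (1,5): δ = 78.01°  ·
  (2,3): δ = 138.13°  ·
  (2,4): δ = 31.14°  ✓
  (2,5): δ = 29.30°  ✓
  (3,4): δ = 73.01°  ·
  (3,5): δ = 12.56°  ✓
  (4,5): δ = 119.55°  ·
antipodal pairs: 5

count = 5; pairs: (0,3), (1,4), (2,4), (2,5), (3,5)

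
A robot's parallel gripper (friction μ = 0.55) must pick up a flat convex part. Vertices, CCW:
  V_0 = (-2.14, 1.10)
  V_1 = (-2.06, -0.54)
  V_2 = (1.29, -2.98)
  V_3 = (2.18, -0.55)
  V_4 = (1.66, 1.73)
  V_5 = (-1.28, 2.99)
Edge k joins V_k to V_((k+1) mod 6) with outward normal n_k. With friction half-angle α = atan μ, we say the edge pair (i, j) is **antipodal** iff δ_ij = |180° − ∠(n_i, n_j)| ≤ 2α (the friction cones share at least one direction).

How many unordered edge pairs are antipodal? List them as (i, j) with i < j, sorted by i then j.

count = 6; pairs: (0,2), (0,3), (1,3), (1,4), (2,5), (3,5)

α = atan 0.55 = 28.81°;  2α = 57.62°
n_0 = (-0.9988, -0.0487)
n_1 = (-0.5887, -0.8083)
n_2 = (+0.9390, -0.3439)
n_3 = (+0.9750, +0.2224)
n_4 = (+0.3939, +0.9191)
n_5 = (-0.9102, +0.4142)
  (0,1): δ = 128.86°  ·
  (0,2): δ = 22.91°  ✓
  (0,3): δ = 10.06°  ✓
  (0,4): δ = 64.01°  ·
  (0,5): δ = 152.74°  ·
  (1,2): δ = 74.05°  ·
  (1,3): δ = 41.08°  ✓
  (1,4): δ = 12.87°  ✓
  (1,5): δ = 101.60°  ·
  (2,3): δ = 147.04°  ·
  (2,4): δ = 93.08°  ·
  (2,5): δ = 4.35°  ✓
  (3,4): δ = 126.05°  ·
  (3,5): δ = 37.31°  ✓
  (4,5): δ = 91.27°  ·
antipodal pairs: 6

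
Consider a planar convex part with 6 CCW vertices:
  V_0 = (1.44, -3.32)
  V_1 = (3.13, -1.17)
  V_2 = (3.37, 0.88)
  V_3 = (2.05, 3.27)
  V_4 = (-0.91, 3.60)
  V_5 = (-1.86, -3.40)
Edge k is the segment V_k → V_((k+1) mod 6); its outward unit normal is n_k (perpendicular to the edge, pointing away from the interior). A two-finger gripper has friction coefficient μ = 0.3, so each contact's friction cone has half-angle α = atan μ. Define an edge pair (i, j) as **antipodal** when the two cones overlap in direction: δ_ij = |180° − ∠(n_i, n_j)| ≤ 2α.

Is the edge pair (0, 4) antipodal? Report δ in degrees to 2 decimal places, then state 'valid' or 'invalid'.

δ = 30.44°, valid

α = atan 0.3 = 16.70°;  2α = 33.40°
edge 0: e_0 = (+1.69, +2.15);  n_0 = (+0.7862, -0.6180)
edge 4: e_4 = (-0.95, -7.00);  n_4 = (-0.9909, +0.1345)
∠(n_0, n_4) = 149.56°
δ = |180° − 149.56°| = 30.44°
30.44° ≤ 2α = 33.40°  →  valid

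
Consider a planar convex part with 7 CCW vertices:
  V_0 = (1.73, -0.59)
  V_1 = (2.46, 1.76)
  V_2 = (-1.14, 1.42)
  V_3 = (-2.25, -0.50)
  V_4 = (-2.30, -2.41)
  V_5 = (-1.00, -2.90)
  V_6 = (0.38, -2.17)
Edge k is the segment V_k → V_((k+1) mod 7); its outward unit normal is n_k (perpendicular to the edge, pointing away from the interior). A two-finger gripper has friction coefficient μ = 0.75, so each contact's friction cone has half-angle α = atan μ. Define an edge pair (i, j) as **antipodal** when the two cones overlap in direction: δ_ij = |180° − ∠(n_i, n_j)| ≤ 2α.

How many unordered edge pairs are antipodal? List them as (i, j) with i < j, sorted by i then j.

α = atan 0.75 = 36.87°;  2α = 73.74°
n_0 = (+0.9550, -0.2967)
n_1 = (-0.0940, +0.9956)
n_2 = (-0.8657, +0.5005)
n_3 = (-0.9997, +0.0262)
n_4 = (-0.3527, -0.9357)
n_5 = (+0.4676, -0.8839)
n_6 = (+0.7603, -0.6496)
  (0,1): δ = 67.35°  ✓
  (0,2): δ = 12.78°  ✓
  (0,3): δ = 15.76°  ✓
  (0,4): δ = 86.60°  ·
  (0,5): δ = 135.13°  ·
  (0,6): δ = 156.75°  ·
  (1,2): δ = 125.43°  ·
  (1,3): δ = 96.89°  ·
  (1,4): δ = 26.05°  ✓
  (1,5): δ = 22.48°  ✓
  (1,6): δ = 44.09°  ✓
  (2,3): δ = 151.47°  ·
  (2,4): δ = 80.62°  ·
  (2,5): δ = 32.09°  ✓
  (2,6): δ = 10.48°  ✓
  (3,4): δ = 109.15°  ·
  (3,5): δ = 60.62°  ✓
  (3,6): δ = 39.01°  ✓
  (4,5): δ = 131.47°  ·
  (4,6): δ = 109.86°  ·
  (5,6): δ = 158.39°  ·
antipodal pairs: 10

count = 10; pairs: (0,1), (0,2), (0,3), (1,4), (1,5), (1,6), (2,5), (2,6), (3,5), (3,6)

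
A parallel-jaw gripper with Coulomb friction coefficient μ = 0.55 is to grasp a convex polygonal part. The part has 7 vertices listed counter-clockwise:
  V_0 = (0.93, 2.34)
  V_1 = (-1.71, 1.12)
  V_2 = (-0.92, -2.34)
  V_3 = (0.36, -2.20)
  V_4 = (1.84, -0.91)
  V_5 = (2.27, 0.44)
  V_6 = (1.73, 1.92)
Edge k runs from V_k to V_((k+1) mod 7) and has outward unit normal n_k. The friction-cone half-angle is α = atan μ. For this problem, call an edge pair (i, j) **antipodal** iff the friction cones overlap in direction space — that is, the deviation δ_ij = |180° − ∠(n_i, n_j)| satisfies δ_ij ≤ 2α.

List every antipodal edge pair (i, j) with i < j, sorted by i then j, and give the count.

α = atan 0.55 = 28.81°;  2α = 57.62°
n_0 = (-0.4195, +0.9078)
n_1 = (-0.9749, -0.2226)
n_2 = (+0.1087, -0.9941)
n_3 = (+0.6571, -0.7538)
n_4 = (+0.9528, -0.3035)
n_5 = (+0.9394, +0.3428)
n_6 = (+0.4648, +0.8854)
  (0,1): δ = 101.94°  ·
  (0,2): δ = 18.56°  ✓
  (0,3): δ = 16.27°  ✓
  (0,4): δ = 47.53°  ✓
  (0,5): δ = 85.24°  ·
  (0,6): δ = 127.50°  ·
  (1,2): δ = 96.62°  ·
  (1,3): δ = 61.79°  ·
  (1,4): δ = 30.53°  ✓
  (1,5): δ = 7.18°  ✓
  (1,6): δ = 49.44°  ✓
  (2,3): δ = 145.17°  ·
  (2,4): δ = 113.91°  ·
  (2,5): δ = 76.20°  ·
  (2,6): δ = 33.94°  ✓
  (3,4): δ = 148.74°  ·
  (3,5): δ = 111.03°  ·
  (3,6): δ = 68.78°  ·
  (4,5): δ = 142.29°  ·
  (4,6): δ = 100.03°  ·
  (5,6): δ = 137.74°  ·
antipodal pairs: 7

count = 7; pairs: (0,2), (0,3), (0,4), (1,4), (1,5), (1,6), (2,6)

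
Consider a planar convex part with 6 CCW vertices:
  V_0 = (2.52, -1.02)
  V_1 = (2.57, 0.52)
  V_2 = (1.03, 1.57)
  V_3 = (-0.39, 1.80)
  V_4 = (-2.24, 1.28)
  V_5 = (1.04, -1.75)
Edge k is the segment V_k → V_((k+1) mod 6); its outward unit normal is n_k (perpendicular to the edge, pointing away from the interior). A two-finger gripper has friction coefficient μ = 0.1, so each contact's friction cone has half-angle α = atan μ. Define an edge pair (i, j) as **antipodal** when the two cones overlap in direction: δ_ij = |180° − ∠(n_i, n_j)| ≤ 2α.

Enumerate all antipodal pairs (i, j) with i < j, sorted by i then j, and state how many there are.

count = 2; pairs: (1,4), (3,5)

α = atan 0.1 = 5.71°;  2α = 11.42°
n_0 = (+0.9995, -0.0325)
n_1 = (+0.5633, +0.8262)
n_2 = (+0.1599, +0.9871)
n_3 = (-0.2706, +0.9627)
n_4 = (-0.6786, -0.7345)
n_5 = (+0.4424, -0.8968)
  (0,1): δ = 122.43°  ·
  (0,2): δ = 97.34°  ·
  (0,3): δ = 72.44°  ·
  (0,4): δ = 49.13°  ·
  (0,5): δ = 118.11°  ·
  (1,2): δ = 154.91°  ·
  (1,3): δ = 130.01°  ·
  (1,4): δ = 8.44°  ✓
  (1,5): δ = 60.54°  ·
  (2,3): δ = 155.10°  ·
  (2,4): δ = 33.53°  ·
  (2,5): δ = 35.45°  ·
  (3,4): δ = 58.43°  ·
  (3,5): δ = 10.55°  ✓
  (4,5): δ = 111.01°  ·
antipodal pairs: 2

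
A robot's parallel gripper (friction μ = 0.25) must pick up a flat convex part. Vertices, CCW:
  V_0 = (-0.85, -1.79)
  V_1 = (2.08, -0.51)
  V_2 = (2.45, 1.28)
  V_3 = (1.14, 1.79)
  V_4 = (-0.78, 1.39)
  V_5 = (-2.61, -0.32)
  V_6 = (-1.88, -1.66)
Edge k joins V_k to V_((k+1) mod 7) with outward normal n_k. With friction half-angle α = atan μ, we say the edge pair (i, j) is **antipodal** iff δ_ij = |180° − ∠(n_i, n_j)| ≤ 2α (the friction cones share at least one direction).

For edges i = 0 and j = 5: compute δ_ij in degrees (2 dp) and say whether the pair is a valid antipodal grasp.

α = atan 0.25 = 14.04°;  2α = 28.07°
edge 0: e_0 = (+2.93, +1.28);  n_0 = (+0.4003, -0.9164)
edge 5: e_5 = (+0.73, -1.34);  n_5 = (-0.8781, -0.4784)
∠(n_0, n_5) = 85.02°
δ = |180° − 85.02°| = 94.98°
94.98° > 2α = 28.07°  →  invalid

δ = 94.98°, invalid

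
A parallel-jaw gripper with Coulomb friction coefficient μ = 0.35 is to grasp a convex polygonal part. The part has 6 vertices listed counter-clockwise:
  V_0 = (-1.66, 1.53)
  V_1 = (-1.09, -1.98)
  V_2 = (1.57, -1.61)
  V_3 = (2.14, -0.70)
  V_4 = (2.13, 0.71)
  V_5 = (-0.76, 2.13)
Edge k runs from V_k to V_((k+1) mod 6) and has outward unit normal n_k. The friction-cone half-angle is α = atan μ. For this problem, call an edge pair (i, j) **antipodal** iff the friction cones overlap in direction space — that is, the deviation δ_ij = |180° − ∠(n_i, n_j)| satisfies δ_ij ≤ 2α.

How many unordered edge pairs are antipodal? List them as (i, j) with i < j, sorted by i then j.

count = 4; pairs: (0,3), (1,4), (1,5), (2,5)

α = atan 0.35 = 19.29°;  2α = 38.58°
n_0 = (-0.9871, -0.1603)
n_1 = (+0.1378, -0.9905)
n_2 = (+0.8475, -0.5308)
n_3 = (+1.0000, +0.0071)
n_4 = (+0.4410, +0.8975)
n_5 = (-0.5547, +0.8321)
  (0,1): δ = 91.31°  ·
  (0,2): δ = 41.29°  ·
  (0,3): δ = 8.82°  ✓
  (0,4): δ = 54.61°  ·
  (0,5): δ = 114.47°  ·
  (1,2): δ = 129.98°  ·
  (1,3): δ = 97.51°  ·
  (1,4): δ = 34.09°  ✓
  (1,5): δ = 25.77°  ✓
  (2,3): δ = 147.53°  ·
  (2,4): δ = 84.11°  ·
  (2,5): δ = 24.25°  ✓
  (3,4): δ = 116.57°  ·
  (3,5): δ = 56.72°  ·
  (4,5): δ = 120.14°  ·
antipodal pairs: 4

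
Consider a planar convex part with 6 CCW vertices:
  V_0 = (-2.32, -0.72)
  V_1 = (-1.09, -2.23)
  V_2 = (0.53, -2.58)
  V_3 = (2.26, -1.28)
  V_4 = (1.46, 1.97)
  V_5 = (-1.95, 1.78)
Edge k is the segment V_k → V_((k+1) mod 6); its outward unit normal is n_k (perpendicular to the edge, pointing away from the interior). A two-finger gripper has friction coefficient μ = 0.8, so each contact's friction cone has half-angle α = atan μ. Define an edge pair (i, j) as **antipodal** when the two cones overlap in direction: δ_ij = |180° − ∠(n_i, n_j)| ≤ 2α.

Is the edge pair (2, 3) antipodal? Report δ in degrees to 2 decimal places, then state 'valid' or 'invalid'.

δ = 113.09°, invalid

α = atan 0.8 = 38.66°;  2α = 77.32°
edge 2: e_2 = (+1.73, +1.30);  n_2 = (+0.6007, -0.7994)
edge 3: e_3 = (-0.80, +3.25);  n_3 = (+0.9710, +0.2390)
∠(n_2, n_3) = 66.91°
δ = |180° − 66.91°| = 113.09°
113.09° > 2α = 77.32°  →  invalid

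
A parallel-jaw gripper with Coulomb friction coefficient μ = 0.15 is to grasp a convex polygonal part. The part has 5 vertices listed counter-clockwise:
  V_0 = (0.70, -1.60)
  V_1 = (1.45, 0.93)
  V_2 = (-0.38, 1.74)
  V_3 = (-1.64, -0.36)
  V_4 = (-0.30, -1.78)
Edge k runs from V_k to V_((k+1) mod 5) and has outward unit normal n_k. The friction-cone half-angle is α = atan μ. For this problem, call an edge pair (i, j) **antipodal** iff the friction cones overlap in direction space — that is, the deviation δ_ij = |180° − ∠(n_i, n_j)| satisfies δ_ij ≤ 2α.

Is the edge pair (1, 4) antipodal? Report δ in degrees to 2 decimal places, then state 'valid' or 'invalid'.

α = atan 0.15 = 8.53°;  2α = 17.06°
edge 1: e_1 = (-1.83, +0.81);  n_1 = (+0.4047, +0.9144)
edge 4: e_4 = (+1.00, +0.18);  n_4 = (+0.1772, -0.9842)
∠(n_1, n_4) = 145.92°
δ = |180° − 145.92°| = 34.08°
34.08° > 2α = 17.06°  →  invalid

δ = 34.08°, invalid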